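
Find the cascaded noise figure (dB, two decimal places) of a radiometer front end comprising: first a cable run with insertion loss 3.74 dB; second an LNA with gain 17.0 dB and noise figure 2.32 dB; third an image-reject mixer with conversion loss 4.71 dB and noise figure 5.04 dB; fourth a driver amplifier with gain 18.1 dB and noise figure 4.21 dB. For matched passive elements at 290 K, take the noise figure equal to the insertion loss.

Convert to linear (a loss of L dB is a gain of −L dB): F_i = 10^(NF_i/10), G_i = 10^(G_i,dB/10)
  Stage 1: F_1 = 10^(3.74/10) = 2.366, G_1 = 10^(−3.74/10) = 0.4227
  Stage 2: F_2 = 10^(2.32/10) = 1.706, G_2 = 10^(17.0/10) = 50.12
  Stage 3: F_3 = 10^(5.04/10) = 3.192, G_3 = 10^(−4.71/10) = 0.3381
  Stage 4: F_4 = 10^(4.21/10) = 2.636, G_4 = 10^(18.1/10) = 64.57
Friis cascade:
  F = 2.366 + (1.706 − 1)/0.4227 + (3.192 − 1)/21.18 + (2.636 − 1)/7.161 = 4.368
NF = 10 log₁₀(4.368) = 6.40 dB

6.40 dB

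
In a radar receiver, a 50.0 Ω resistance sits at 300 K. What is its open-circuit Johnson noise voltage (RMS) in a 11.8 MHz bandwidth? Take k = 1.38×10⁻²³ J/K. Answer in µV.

3.13 µV

V_n = √(4kTRB)
4kTRB = 4 × 1.38×10⁻²³ × 300 × 5.00×10¹ × 1.18×10⁷ = 9.77×10⁻¹² V²
V_n = √(9.77×10⁻¹²) = 3.13×10⁻⁶ V = 3.13 µV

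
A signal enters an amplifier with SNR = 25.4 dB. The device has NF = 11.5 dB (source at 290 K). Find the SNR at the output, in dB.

13.9 dB

By definition F = SNR_in/SNR_out, so in dB: SNR_out = SNR_in − NF
SNR_out = 25.4 − 11.5 = 13.9 dB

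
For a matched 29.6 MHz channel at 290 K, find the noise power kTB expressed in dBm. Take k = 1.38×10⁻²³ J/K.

−99.3 dBm

P_n = kTB = 1.38×10⁻²³ × 290 × 2.96×10⁷ = 1.18×10⁻¹³ W
In dBm: 10 log₁₀(1.18×10⁻¹³ / 10⁻³) = −99.3 dBm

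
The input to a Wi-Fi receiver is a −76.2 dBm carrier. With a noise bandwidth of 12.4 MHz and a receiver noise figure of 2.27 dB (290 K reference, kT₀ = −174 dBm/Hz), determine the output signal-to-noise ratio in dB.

24.6 dB

Noise floor: N = −174 + 10 log₁₀(B) + NF
10 log₁₀(1.24×10⁷) = 70.93 dB
N = −174 + 70.93 + 2.27 = −100.80 dBm
SNR = P_sig − N = −76.2 − (−100.80) = 24.60 dB → 24.6 dB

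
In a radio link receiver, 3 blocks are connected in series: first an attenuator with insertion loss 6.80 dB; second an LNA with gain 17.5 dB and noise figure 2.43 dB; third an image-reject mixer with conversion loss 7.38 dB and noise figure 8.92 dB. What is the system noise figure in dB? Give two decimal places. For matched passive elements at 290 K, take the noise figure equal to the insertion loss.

Convert to linear (a loss of L dB is a gain of −L dB): F_i = 10^(NF_i/10), G_i = 10^(G_i,dB/10)
  Stage 1: F_1 = 10^(6.80/10) = 4.786, G_1 = 10^(−6.80/10) = 0.2089
  Stage 2: F_2 = 10^(2.43/10) = 1.750, G_2 = 10^(17.5/10) = 56.23
  Stage 3: F_3 = 10^(8.92/10) = 7.798, G_3 = 10^(−7.38/10) = 0.1828
Friis cascade:
  F = 4.786 + (1.750 − 1)/0.2089 + (7.798 − 1)/11.75 = 8.954
NF = 10 log₁₀(8.954) = 9.52 dB

9.52 dB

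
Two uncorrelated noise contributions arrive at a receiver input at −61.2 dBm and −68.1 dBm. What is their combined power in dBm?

Convert to linear, add, convert back:
P₁ = 7.59×10⁻¹⁰ W, P₂ = 1.55×10⁻¹⁰ W
P_tot = 9.13×10⁻¹⁰ W → 10 log₁₀(P_tot / 10⁻³) = −60.4 dBm

−60.4 dBm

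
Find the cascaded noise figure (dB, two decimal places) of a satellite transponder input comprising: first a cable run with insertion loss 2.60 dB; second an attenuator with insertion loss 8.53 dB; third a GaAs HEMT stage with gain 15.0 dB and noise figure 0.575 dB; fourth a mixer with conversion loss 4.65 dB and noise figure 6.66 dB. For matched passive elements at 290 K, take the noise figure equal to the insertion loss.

Convert to linear (a loss of L dB is a gain of −L dB): F_i = 10^(NF_i/10), G_i = 10^(G_i,dB/10)
  Stage 1: F_1 = 10^(2.60/10) = 1.820, G_1 = 10^(−2.60/10) = 0.5495
  Stage 2: F_2 = 10^(8.53/10) = 7.129, G_2 = 10^(−8.53/10) = 0.1403
  Stage 3: F_3 = 10^(0.575/10) = 1.142, G_3 = 10^(15.0/10) = 31.62
  Stage 4: F_4 = 10^(6.66/10) = 4.634, G_4 = 10^(−4.65/10) = 0.3428
Friis cascade:
  F = 1.820 + (7.129 − 1)/0.5495 + (1.142 − 1)/0.07709 + (4.634 − 1)/2.438 = 16.30
NF = 10 log₁₀(16.30) = 12.12 dB

12.12 dB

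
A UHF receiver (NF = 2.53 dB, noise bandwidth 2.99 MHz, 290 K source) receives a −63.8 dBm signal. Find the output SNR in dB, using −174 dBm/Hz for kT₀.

42.9 dB

Noise floor: N = −174 + 10 log₁₀(B) + NF
10 log₁₀(2.99×10⁶) = 64.76 dB
N = −174 + 64.76 + 2.53 = −106.71 dBm
SNR = P_sig − N = −63.8 − (−106.71) = 42.91 dB → 42.9 dB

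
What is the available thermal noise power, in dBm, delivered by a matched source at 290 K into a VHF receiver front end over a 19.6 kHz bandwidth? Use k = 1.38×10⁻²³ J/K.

−131.1 dBm

P_n = kTB = 1.38×10⁻²³ × 290 × 1.96×10⁴ = 7.84×10⁻¹⁷ W
In dBm: 10 log₁₀(7.84×10⁻¹⁷ / 10⁻³) = −131.1 dBm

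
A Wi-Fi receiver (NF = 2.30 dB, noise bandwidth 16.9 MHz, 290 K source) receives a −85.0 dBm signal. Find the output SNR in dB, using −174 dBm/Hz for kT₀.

14.4 dB

Noise floor: N = −174 + 10 log₁₀(B) + NF
10 log₁₀(1.69×10⁷) = 72.28 dB
N = −174 + 72.28 + 2.30 = −99.42 dBm
SNR = P_sig − N = −85.0 − (−99.42) = 14.42 dB → 14.4 dB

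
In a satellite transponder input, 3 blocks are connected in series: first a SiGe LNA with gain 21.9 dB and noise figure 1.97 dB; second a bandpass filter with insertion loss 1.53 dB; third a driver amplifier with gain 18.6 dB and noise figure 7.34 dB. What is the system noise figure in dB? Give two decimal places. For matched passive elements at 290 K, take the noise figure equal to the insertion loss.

2.09 dB

Convert to linear (a loss of L dB is a gain of −L dB): F_i = 10^(NF_i/10), G_i = 10^(G_i,dB/10)
  Stage 1: F_1 = 10^(1.97/10) = 1.574, G_1 = 10^(21.9/10) = 154.9
  Stage 2: F_2 = 10^(1.53/10) = 1.422, G_2 = 10^(−1.53/10) = 0.7031
  Stage 3: F_3 = 10^(7.34/10) = 5.420, G_3 = 10^(18.6/10) = 72.44
Friis cascade:
  F = 1.574 + (1.422 − 1)/154.9 + (5.420 − 1)/108.9 = 1.617
NF = 10 log₁₀(1.617) = 2.09 dB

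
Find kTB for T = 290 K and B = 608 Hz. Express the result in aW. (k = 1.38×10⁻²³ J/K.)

2.43 aW

P_n = kTB = 1.38×10⁻²³ × 290 × 6.08×10² = 2.43×10⁻¹⁸ W = 2.43 aW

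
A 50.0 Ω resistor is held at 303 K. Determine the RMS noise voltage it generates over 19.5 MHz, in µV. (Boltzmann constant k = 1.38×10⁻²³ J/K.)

V_n = √(4kTRB)
4kTRB = 4 × 1.38×10⁻²³ × 303 × 5.00×10¹ × 1.95×10⁷ = 1.63×10⁻¹¹ V²
V_n = √(1.63×10⁻¹¹) = 4.04×10⁻⁶ V = 4.04 µV

4.04 µV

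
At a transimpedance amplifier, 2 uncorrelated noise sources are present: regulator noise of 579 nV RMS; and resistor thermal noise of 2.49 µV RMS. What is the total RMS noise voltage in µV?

Uncorrelated sources add in power (mean-square): V_tot = √(ΣV_i²)
V_tot = √[(5.79×10⁻⁷)² + (2.49×10⁻⁶)²] = 2.56×10⁻⁶ V = 2.56 µV

2.56 µV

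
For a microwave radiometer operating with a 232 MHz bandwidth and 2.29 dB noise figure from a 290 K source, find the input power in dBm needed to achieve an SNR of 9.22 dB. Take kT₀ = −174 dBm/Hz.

−78.8 dBm

Sensitivity = −174 + 10 log₁₀(B) + NF + SNR_min
= −174 + 83.65 + 2.29 + 9.22
= −78.84 dBm → −78.8 dBm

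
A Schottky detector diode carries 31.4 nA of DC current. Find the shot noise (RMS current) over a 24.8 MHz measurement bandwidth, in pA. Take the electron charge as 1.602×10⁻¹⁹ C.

500 pA

I_n = √(2qI·B)
2qI·B = 2 × 1.602×10⁻¹⁹ × 3.14×10⁻⁸ × 2.48×10⁷ = 2.50×10⁻¹⁹ A²
I_n = √(2.50×10⁻¹⁹) = 5.00×10⁻¹⁰ A = 500 pA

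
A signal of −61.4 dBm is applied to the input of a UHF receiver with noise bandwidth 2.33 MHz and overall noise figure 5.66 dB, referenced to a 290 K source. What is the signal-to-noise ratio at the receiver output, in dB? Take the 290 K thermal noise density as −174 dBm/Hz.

Noise floor: N = −174 + 10 log₁₀(B) + NF
10 log₁₀(2.33×10⁶) = 63.67 dB
N = −174 + 63.67 + 5.66 = −104.67 dBm
SNR = P_sig − N = −61.4 − (−104.67) = 43.27 dB → 43.3 dB

43.3 dB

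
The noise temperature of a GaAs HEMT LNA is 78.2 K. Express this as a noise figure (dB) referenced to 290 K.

F = 1 + T_e/T₀ = 1 + 78.2/290 = 1.26966
NF = 10 log₁₀(1.26966) = 1.04 dB

1.04 dB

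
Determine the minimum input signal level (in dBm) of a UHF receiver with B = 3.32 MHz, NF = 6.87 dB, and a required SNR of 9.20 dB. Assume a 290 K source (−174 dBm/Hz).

−92.7 dBm

Sensitivity = −174 + 10 log₁₀(B) + NF + SNR_min
= −174 + 65.21 + 6.87 + 9.20
= −92.72 dBm → −92.7 dBm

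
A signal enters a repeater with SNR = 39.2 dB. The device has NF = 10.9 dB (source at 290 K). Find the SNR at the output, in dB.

By definition F = SNR_in/SNR_out, so in dB: SNR_out = SNR_in − NF
SNR_out = 39.2 − 10.9 = 28.3 dB

28.3 dB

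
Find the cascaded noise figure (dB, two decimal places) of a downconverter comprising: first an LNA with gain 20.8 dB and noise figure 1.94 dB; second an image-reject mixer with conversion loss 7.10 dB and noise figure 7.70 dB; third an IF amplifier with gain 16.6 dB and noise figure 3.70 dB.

Convert to linear (a loss of L dB is a gain of −L dB): F_i = 10^(NF_i/10), G_i = 10^(G_i,dB/10)
  Stage 1: F_1 = 10^(1.94/10) = 1.563, G_1 = 10^(20.8/10) = 120.2
  Stage 2: F_2 = 10^(7.70/10) = 5.888, G_2 = 10^(−7.10/10) = 0.1950
  Stage 3: F_3 = 10^(3.70/10) = 2.344, G_3 = 10^(16.6/10) = 45.71
Friis cascade:
  F = 1.563 + (5.888 − 1)/120.2 + (2.344 − 1)/23.44 = 1.661
NF = 10 log₁₀(1.661) = 2.20 dB

2.20 dB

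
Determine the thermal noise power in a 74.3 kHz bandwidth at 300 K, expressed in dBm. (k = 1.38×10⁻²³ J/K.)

−125.1 dBm

P_n = kTB = 1.38×10⁻²³ × 300 × 7.43×10⁴ = 3.08×10⁻¹⁶ W
In dBm: 10 log₁₀(3.08×10⁻¹⁶ / 10⁻³) = −125.1 dBm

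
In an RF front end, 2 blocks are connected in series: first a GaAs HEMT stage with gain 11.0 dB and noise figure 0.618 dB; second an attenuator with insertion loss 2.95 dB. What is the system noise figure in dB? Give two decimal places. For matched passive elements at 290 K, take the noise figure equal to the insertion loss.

Convert to linear (a loss of L dB is a gain of −L dB): F_i = 10^(NF_i/10), G_i = 10^(G_i,dB/10)
  Stage 1: F_1 = 10^(0.618/10) = 1.153, G_1 = 10^(11.0/10) = 12.59
  Stage 2: F_2 = 10^(2.95/10) = 1.972, G_2 = 10^(−2.95/10) = 0.5070
Friis cascade:
  F = 1.153 + (1.972 − 1)/12.59 = 1.230
NF = 10 log₁₀(1.230) = 0.90 dB

0.90 dB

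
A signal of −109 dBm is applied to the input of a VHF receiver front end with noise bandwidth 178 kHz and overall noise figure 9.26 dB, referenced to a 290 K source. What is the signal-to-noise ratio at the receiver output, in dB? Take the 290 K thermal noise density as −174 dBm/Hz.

Noise floor: N = −174 + 10 log₁₀(B) + NF
10 log₁₀(1.78×10⁵) = 52.5 dB
N = −174 + 52.5 + 9.26 = −112.24 dBm
SNR = P_sig − N = −109 − (−112.24) = 3.24 dB → 3.2 dB

3.2 dB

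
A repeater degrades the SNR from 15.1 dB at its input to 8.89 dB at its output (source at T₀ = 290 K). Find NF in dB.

6.21 dB

NF (dB) = SNR_in(dB) − SNR_out(dB) when the source is at T₀
NF = 15.1 − 8.89 = 6.21 dB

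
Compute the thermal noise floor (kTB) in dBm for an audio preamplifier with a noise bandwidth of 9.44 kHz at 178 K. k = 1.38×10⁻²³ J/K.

−136.3 dBm

P_n = kTB = 1.38×10⁻²³ × 178 × 9.44×10³ = 2.32×10⁻¹⁷ W
In dBm: 10 log₁₀(2.32×10⁻¹⁷ / 10⁻³) = −136.3 dBm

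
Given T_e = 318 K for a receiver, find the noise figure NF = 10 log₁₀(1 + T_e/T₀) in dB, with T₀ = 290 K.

3.22 dB

F = 1 + T_e/T₀ = 1 + 318/290 = 2.09655
NF = 10 log₁₀(2.09655) = 3.22 dB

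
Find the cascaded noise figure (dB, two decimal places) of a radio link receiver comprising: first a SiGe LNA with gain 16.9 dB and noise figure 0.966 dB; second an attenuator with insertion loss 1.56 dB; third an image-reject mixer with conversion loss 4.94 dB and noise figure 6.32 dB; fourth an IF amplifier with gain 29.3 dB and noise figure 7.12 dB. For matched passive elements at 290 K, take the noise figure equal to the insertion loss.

Convert to linear (a loss of L dB is a gain of −L dB): F_i = 10^(NF_i/10), G_i = 10^(G_i,dB/10)
  Stage 1: F_1 = 10^(0.966/10) = 1.249, G_1 = 10^(16.9/10) = 48.98
  Stage 2: F_2 = 10^(1.56/10) = 1.432, G_2 = 10^(−1.56/10) = 0.6982
  Stage 3: F_3 = 10^(6.32/10) = 4.285, G_3 = 10^(−4.94/10) = 0.3206
  Stage 4: F_4 = 10^(7.12/10) = 5.152, G_4 = 10^(29.3/10) = 851.1
Friis cascade:
  F = 1.249 + (1.432 − 1)/48.98 + (4.285 − 1)/34.20 + (5.152 − 1)/10.96 = 1.733
NF = 10 log₁₀(1.733) = 2.39 dB

2.39 dB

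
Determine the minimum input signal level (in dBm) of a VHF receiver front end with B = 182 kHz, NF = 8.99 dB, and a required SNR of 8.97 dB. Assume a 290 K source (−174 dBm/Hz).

Sensitivity = −174 + 10 log₁₀(B) + NF + SNR_min
= −174 + 52.6 + 8.99 + 8.97
= −103.44 dBm → −103.4 dBm

−103.4 dBm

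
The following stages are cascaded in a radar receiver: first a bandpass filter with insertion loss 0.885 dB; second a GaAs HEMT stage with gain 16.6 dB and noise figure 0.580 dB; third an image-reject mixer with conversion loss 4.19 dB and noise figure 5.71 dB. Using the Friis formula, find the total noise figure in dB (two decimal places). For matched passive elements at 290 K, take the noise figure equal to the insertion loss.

Convert to linear (a loss of L dB is a gain of −L dB): F_i = 10^(NF_i/10), G_i = 10^(G_i,dB/10)
  Stage 1: F_1 = 10^(0.885/10) = 1.226, G_1 = 10^(−0.885/10) = 0.8156
  Stage 2: F_2 = 10^(0.580/10) = 1.143, G_2 = 10^(16.6/10) = 45.71
  Stage 3: F_3 = 10^(5.71/10) = 3.724, G_3 = 10^(−4.19/10) = 0.3811
Friis cascade:
  F = 1.226 + (1.143 − 1)/0.8156 + (3.724 − 1)/37.28 = 1.474
NF = 10 log₁₀(1.474) = 1.69 dB

1.69 dB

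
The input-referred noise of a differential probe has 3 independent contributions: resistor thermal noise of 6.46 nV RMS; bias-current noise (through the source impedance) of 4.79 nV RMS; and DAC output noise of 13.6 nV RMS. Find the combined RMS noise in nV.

15.8 nV

Uncorrelated sources add in power (mean-square): V_tot = √(ΣV_i²)
V_tot = √[(6.46×10⁻⁹)² + (4.79×10⁻⁹)² + (1.36×10⁻⁸)²] = 1.58×10⁻⁸ V = 15.8 nV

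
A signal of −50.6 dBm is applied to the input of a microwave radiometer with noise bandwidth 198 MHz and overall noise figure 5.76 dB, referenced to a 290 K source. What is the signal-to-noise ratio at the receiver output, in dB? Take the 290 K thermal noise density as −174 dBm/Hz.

Noise floor: N = −174 + 10 log₁₀(B) + NF
10 log₁₀(1.98×10⁸) = 82.97 dB
N = −174 + 82.97 + 5.76 = −85.27 dBm
SNR = P_sig − N = −50.6 − (−85.27) = 34.67 dB → 34.7 dB

34.7 dB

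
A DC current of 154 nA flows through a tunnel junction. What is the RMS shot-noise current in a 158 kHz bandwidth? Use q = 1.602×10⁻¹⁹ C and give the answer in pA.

I_n = √(2qI·B)
2qI·B = 2 × 1.602×10⁻¹⁹ × 1.54×10⁻⁷ × 1.58×10⁵ = 7.80×10⁻²¹ A²
I_n = √(7.80×10⁻²¹) = 8.83×10⁻¹¹ A = 88.3 pA

88.3 pA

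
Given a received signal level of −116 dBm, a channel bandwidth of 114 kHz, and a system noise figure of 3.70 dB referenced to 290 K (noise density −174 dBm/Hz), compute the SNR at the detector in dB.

Noise floor: N = −174 + 10 log₁₀(B) + NF
10 log₁₀(1.14×10⁵) = 50.57 dB
N = −174 + 50.57 + 3.70 = −119.73 dBm
SNR = P_sig − N = −116 − (−119.73) = 3.73 dB → 3.7 dB

3.7 dB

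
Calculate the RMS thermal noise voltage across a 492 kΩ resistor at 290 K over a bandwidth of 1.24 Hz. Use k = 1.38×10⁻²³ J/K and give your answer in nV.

98.8 nV

V_n = √(4kTRB)
4kTRB = 4 × 1.38×10⁻²³ × 290 × 4.92×10⁵ × 1.24×10⁰ = 9.77×10⁻¹⁵ V²
V_n = √(9.77×10⁻¹⁵) = 9.88×10⁻⁸ V = 98.8 nV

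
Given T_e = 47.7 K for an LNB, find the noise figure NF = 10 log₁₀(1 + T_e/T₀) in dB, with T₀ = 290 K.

F = 1 + T_e/T₀ = 1 + 47.7/290 = 1.16448
NF = 10 log₁₀(1.16448) = 0.661 dB

0.661 dB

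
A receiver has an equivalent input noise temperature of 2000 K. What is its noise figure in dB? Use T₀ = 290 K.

F = 1 + T_e/T₀ = 1 + 2000/290 = 7.89655
NF = 10 log₁₀(7.89655) = 8.97 dB

8.97 dB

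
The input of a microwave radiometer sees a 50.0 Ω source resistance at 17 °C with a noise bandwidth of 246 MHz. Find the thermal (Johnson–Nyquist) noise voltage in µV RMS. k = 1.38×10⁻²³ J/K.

14.0 µV

T = 17 °C + 273.15 = 290.15 K
V_n = √(4kTRB)
4kTRB = 4 × 1.38×10⁻²³ × 290.15 × 5.00×10¹ × 2.46×10⁸ = 1.97×10⁻¹⁰ V²
V_n = √(1.97×10⁻¹⁰) = 1.40×10⁻⁵ V = 14.0 µV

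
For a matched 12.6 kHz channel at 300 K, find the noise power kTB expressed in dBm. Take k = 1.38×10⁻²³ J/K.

−132.8 dBm

P_n = kTB = 1.38×10⁻²³ × 300 × 1.26×10⁴ = 5.22×10⁻¹⁷ W
In dBm: 10 log₁₀(5.22×10⁻¹⁷ / 10⁻³) = −132.8 dBm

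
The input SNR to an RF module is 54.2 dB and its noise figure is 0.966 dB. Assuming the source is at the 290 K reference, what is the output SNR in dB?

By definition F = SNR_in/SNR_out, so in dB: SNR_out = SNR_in − NF
SNR_out = 54.2 − 0.966 = 53.234 dB

53.234 dB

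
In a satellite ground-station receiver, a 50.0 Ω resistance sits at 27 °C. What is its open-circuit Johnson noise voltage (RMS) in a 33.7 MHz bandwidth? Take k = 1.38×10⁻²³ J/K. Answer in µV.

5.28 µV

T = 27 °C + 273.15 = 300.15 K
V_n = √(4kTRB)
4kTRB = 4 × 1.38×10⁻²³ × 300.15 × 5.00×10¹ × 3.37×10⁷ = 2.79×10⁻¹¹ V²
V_n = √(2.79×10⁻¹¹) = 5.28×10⁻⁶ V = 5.28 µV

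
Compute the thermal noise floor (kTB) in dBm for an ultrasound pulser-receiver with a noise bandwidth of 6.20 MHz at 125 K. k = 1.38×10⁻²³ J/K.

−109.7 dBm

P_n = kTB = 1.38×10⁻²³ × 125 × 6.20×10⁶ = 1.07×10⁻¹⁴ W
In dBm: 10 log₁₀(1.07×10⁻¹⁴ / 10⁻³) = −109.7 dBm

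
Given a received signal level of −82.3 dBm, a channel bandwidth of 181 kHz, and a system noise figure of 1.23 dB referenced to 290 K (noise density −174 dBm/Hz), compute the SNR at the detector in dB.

37.9 dB

Noise floor: N = −174 + 10 log₁₀(B) + NF
10 log₁₀(1.81×10⁵) = 52.58 dB
N = −174 + 52.58 + 1.23 = −120.19 dBm
SNR = P_sig − N = −82.3 − (−120.19) = 37.89 dB → 37.9 dB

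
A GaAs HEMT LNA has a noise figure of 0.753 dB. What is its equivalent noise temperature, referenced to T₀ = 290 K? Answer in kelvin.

54.9 K

F = 10^(0.753/10) = 1.18932
T_e = (F − 1)·T₀ = (1.18932 − 1) × 290 = 54.9 K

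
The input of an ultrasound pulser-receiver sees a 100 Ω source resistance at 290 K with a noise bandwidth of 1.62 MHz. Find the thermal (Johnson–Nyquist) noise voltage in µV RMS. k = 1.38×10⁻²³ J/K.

1.61 µV

V_n = √(4kTRB)
4kTRB = 4 × 1.38×10⁻²³ × 290 × 1.00×10² × 1.62×10⁶ = 2.59×10⁻¹² V²
V_n = √(2.59×10⁻¹²) = 1.61×10⁻⁶ V = 1.61 µV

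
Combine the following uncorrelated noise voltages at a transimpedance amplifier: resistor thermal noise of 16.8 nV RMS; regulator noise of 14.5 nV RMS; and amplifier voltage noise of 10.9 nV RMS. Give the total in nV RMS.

Uncorrelated sources add in power (mean-square): V_tot = √(ΣV_i²)
V_tot = √[(1.68×10⁻⁸)² + (1.45×10⁻⁸)² + (1.09×10⁻⁸)²] = 2.47×10⁻⁸ V = 24.7 nV

24.7 nV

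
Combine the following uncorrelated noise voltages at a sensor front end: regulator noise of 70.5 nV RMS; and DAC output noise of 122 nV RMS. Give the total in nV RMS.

141 nV

Uncorrelated sources add in power (mean-square): V_tot = √(ΣV_i²)
V_tot = √[(7.05×10⁻⁸)² + (1.22×10⁻⁷)²] = 1.41×10⁻⁷ V = 141 nV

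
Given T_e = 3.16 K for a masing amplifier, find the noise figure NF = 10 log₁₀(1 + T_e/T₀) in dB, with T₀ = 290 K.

F = 1 + T_e/T₀ = 1 + 3.16/290 = 1.0109
NF = 10 log₁₀(1.0109) = 0.047 dB

0.047 dB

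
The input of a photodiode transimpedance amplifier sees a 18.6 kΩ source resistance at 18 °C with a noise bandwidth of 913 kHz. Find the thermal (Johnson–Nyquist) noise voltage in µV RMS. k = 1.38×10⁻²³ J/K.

T = 18 °C + 273.15 = 291.15 K
V_n = √(4kTRB)
4kTRB = 4 × 1.38×10⁻²³ × 291.15 × 1.86×10⁴ × 9.13×10⁵ = 2.73×10⁻¹⁰ V²
V_n = √(2.73×10⁻¹⁰) = 1.65×10⁻⁵ V = 16.5 µV

16.5 µV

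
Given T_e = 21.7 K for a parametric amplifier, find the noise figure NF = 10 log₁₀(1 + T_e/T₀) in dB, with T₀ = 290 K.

F = 1 + T_e/T₀ = 1 + 21.7/290 = 1.07483
NF = 10 log₁₀(1.07483) = 0.313 dB

0.313 dB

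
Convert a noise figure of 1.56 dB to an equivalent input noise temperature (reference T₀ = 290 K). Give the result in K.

F = 10^(1.56/10) = 1.43219
T_e = (F − 1)·T₀ = (1.43219 − 1) × 290 = 125 K

125 K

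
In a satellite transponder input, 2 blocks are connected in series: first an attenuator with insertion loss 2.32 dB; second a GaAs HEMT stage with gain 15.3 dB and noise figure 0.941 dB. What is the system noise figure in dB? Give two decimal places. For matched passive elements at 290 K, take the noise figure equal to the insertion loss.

Convert to linear (a loss of L dB is a gain of −L dB): F_i = 10^(NF_i/10), G_i = 10^(G_i,dB/10)
  Stage 1: F_1 = 10^(2.32/10) = 1.706, G_1 = 10^(−2.32/10) = 0.5861
  Stage 2: F_2 = 10^(0.941/10) = 1.242, G_2 = 10^(15.3/10) = 33.88
Friis cascade:
  F = 1.706 + (1.242 − 1)/0.5861 = 2.119
NF = 10 log₁₀(2.119) = 3.26 dB

3.26 dB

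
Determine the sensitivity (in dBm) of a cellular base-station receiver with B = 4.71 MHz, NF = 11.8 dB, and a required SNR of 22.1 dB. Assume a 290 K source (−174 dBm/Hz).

Sensitivity = −174 + 10 log₁₀(B) + NF + SNR_min
= −174 + 66.73 + 11.8 + 22.1
= −73.37 dBm → −73.4 dBm

−73.4 dBm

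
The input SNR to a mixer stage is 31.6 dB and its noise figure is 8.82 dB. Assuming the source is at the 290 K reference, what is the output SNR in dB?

22.78 dB

By definition F = SNR_in/SNR_out, so in dB: SNR_out = SNR_in − NF
SNR_out = 31.6 − 8.82 = 22.78 dB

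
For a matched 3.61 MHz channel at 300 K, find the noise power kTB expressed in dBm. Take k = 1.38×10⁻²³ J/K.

−108.3 dBm

P_n = kTB = 1.38×10⁻²³ × 300 × 3.61×10⁶ = 1.49×10⁻¹⁴ W
In dBm: 10 log₁₀(1.49×10⁻¹⁴ / 10⁻³) = −108.3 dBm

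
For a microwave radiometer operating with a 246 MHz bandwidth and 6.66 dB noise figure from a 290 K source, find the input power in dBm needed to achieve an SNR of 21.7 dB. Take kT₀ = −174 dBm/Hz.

Sensitivity = −174 + 10 log₁₀(B) + NF + SNR_min
= −174 + 83.91 + 6.66 + 21.7
= −61.73 dBm → −61.7 dBm

−61.7 dBm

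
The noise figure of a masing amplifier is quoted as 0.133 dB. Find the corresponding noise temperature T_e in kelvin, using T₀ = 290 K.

9.02 K

F = 10^(0.133/10) = 1.0311
T_e = (F − 1)·T₀ = (1.0311 − 1) × 290 = 9.02 K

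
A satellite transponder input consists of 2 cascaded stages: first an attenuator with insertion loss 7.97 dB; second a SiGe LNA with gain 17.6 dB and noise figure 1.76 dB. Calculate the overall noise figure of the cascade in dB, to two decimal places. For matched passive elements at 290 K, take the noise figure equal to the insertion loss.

9.73 dB

Convert to linear (a loss of L dB is a gain of −L dB): F_i = 10^(NF_i/10), G_i = 10^(G_i,dB/10)
  Stage 1: F_1 = 10^(7.97/10) = 6.266, G_1 = 10^(−7.97/10) = 0.1596
  Stage 2: F_2 = 10^(1.76/10) = 1.500, G_2 = 10^(17.6/10) = 57.54
Friis cascade:
  F = 6.266 + (1.500 − 1)/0.1596 = 9.397
NF = 10 log₁₀(9.397) = 9.73 dB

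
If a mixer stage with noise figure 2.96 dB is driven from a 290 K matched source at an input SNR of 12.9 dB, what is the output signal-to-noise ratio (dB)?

By definition F = SNR_in/SNR_out, so in dB: SNR_out = SNR_in − NF
SNR_out = 12.9 − 2.96 = 9.94 dB

9.94 dB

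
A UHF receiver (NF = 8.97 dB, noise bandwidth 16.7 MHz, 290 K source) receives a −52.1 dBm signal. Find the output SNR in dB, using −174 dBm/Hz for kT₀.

40.7 dB

Noise floor: N = −174 + 10 log₁₀(B) + NF
10 log₁₀(1.67×10⁷) = 72.23 dB
N = −174 + 72.23 + 8.97 = −92.80 dBm
SNR = P_sig − N = −52.1 − (−92.80) = 40.70 dB → 40.7 dB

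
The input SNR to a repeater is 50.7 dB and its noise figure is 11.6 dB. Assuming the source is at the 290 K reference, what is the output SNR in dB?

By definition F = SNR_in/SNR_out, so in dB: SNR_out = SNR_in − NF
SNR_out = 50.7 − 11.6 = 39.1 dB

39.1 dB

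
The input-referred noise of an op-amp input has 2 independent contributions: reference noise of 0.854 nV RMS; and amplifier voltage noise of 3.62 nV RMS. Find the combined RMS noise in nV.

Uncorrelated sources add in power (mean-square): V_tot = √(ΣV_i²)
V_tot = √[(8.54×10⁻¹⁰)² + (3.62×10⁻⁹)²] = 3.72×10⁻⁹ V = 3.72 nV

3.72 nV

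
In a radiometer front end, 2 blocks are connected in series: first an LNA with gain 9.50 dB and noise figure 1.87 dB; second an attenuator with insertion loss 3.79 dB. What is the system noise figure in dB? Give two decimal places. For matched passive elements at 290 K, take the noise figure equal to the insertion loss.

2.29 dB

Convert to linear (a loss of L dB is a gain of −L dB): F_i = 10^(NF_i/10), G_i = 10^(G_i,dB/10)
  Stage 1: F_1 = 10^(1.87/10) = 1.538, G_1 = 10^(9.50/10) = 8.913
  Stage 2: F_2 = 10^(3.79/10) = 2.393, G_2 = 10^(−3.79/10) = 0.4178
Friis cascade:
  F = 1.538 + (2.393 − 1)/8.913 = 1.694
NF = 10 log₁₀(1.694) = 2.29 dB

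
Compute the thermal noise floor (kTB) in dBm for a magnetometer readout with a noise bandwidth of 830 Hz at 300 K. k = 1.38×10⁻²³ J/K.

P_n = kTB = 1.38×10⁻²³ × 300 × 8.30×10² = 3.44×10⁻¹⁸ W
In dBm: 10 log₁₀(3.44×10⁻¹⁸ / 10⁻³) = −144.6 dBm

−144.6 dBm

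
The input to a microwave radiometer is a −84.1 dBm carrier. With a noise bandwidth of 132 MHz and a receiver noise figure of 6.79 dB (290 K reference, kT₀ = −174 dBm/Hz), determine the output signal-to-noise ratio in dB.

Noise floor: N = −174 + 10 log₁₀(B) + NF
10 log₁₀(1.32×10⁸) = 81.21 dB
N = −174 + 81.21 + 6.79 = −86.00 dBm
SNR = P_sig − N = −84.1 − (−86.00) = 1.90 dB → 1.9 dB

1.9 dB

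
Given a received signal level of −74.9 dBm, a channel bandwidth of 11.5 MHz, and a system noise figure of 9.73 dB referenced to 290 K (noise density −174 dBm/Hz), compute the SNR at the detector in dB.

18.8 dB

Noise floor: N = −174 + 10 log₁₀(B) + NF
10 log₁₀(1.15×10⁷) = 70.61 dB
N = −174 + 70.61 + 9.73 = −93.66 dBm
SNR = P_sig − N = −74.9 − (−93.66) = 18.76 dB → 18.8 dB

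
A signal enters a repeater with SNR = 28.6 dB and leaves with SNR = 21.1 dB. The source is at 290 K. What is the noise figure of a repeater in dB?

7.5 dB

NF (dB) = SNR_in(dB) − SNR_out(dB) when the source is at T₀
NF = 28.6 − 21.1 = 7.5 dB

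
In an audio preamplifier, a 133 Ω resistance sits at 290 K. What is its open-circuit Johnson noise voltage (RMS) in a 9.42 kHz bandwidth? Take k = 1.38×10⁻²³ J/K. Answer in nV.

142 nV

V_n = √(4kTRB)
4kTRB = 4 × 1.38×10⁻²³ × 290 × 1.33×10² × 9.42×10³ = 2.01×10⁻¹⁴ V²
V_n = √(2.01×10⁻¹⁴) = 1.42×10⁻⁷ V = 142 nV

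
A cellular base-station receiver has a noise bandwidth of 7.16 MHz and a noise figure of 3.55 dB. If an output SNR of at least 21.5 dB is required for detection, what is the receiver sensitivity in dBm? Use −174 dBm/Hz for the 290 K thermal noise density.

−80.4 dBm

Sensitivity = −174 + 10 log₁₀(B) + NF + SNR_min
= −174 + 68.55 + 3.55 + 21.5
= −80.40 dBm → −80.4 dBm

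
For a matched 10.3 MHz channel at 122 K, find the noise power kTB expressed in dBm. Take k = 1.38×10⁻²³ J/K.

P_n = kTB = 1.38×10⁻²³ × 122 × 1.03×10⁷ = 1.73×10⁻¹⁴ W
In dBm: 10 log₁₀(1.73×10⁻¹⁴ / 10⁻³) = −107.6 dBm

−107.6 dBm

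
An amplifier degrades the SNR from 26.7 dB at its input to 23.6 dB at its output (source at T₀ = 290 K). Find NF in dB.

NF (dB) = SNR_in(dB) − SNR_out(dB) when the source is at T₀
NF = 26.7 − 23.6 = 3.1 dB

3.1 dB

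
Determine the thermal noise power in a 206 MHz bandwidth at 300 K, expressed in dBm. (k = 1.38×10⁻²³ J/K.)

−90.7 dBm

P_n = kTB = 1.38×10⁻²³ × 300 × 2.06×10⁸ = 8.53×10⁻¹³ W
In dBm: 10 log₁₀(8.53×10⁻¹³ / 10⁻³) = −90.7 dBm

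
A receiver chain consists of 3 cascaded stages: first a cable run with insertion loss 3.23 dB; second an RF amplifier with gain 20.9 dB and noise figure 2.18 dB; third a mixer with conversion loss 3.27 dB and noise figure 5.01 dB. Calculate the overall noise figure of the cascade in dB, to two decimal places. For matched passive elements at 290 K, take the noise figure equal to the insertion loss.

Convert to linear (a loss of L dB is a gain of −L dB): F_i = 10^(NF_i/10), G_i = 10^(G_i,dB/10)
  Stage 1: F_1 = 10^(3.23/10) = 2.104, G_1 = 10^(−3.23/10) = 0.4753
  Stage 2: F_2 = 10^(2.18/10) = 1.652, G_2 = 10^(20.9/10) = 123.0
  Stage 3: F_3 = 10^(5.01/10) = 3.170, G_3 = 10^(−3.27/10) = 0.4710
Friis cascade:
  F = 2.104 + (1.652 − 1)/0.4753 + (3.170 − 1)/58.48 = 3.512
NF = 10 log₁₀(3.512) = 5.46 dB

5.46 dB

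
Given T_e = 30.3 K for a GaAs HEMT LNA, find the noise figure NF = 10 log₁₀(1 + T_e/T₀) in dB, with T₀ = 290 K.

0.432 dB

F = 1 + T_e/T₀ = 1 + 30.3/290 = 1.10448
NF = 10 log₁₀(1.10448) = 0.432 dB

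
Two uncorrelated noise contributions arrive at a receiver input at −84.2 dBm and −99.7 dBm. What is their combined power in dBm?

−84.1 dBm

Convert to linear, add, convert back:
P₁ = 3.80×10⁻¹² W, P₂ = 1.07×10⁻¹³ W
P_tot = 3.91×10⁻¹² W → 10 log₁₀(P_tot / 10⁻³) = −84.1 dBm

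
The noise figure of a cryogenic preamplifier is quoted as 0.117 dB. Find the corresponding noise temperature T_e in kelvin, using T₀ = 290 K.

F = 10^(0.117/10) = 1.02731
T_e = (F − 1)·T₀ = (1.02731 − 1) × 290 = 7.92 K

7.92 K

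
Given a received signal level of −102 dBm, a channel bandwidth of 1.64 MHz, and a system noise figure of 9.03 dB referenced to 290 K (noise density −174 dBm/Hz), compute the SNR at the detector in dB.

Noise floor: N = −174 + 10 log₁₀(B) + NF
10 log₁₀(1.64×10⁶) = 62.15 dB
N = −174 + 62.15 + 9.03 = −102.82 dBm
SNR = P_sig − N = −102 − (−102.82) = 0.82 dB → 0.8 dB

0.8 dB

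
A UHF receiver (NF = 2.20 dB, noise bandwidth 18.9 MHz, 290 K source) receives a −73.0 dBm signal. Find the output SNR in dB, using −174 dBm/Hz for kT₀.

26.0 dB

Noise floor: N = −174 + 10 log₁₀(B) + NF
10 log₁₀(1.89×10⁷) = 72.76 dB
N = −174 + 72.76 + 2.20 = −99.04 dBm
SNR = P_sig − N = −73.0 − (−99.04) = 26.04 dB → 26.0 dB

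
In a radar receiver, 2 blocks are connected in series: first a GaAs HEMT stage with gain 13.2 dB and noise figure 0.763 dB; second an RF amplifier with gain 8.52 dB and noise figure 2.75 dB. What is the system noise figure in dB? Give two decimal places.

Convert to linear (a loss of L dB is a gain of −L dB): F_i = 10^(NF_i/10), G_i = 10^(G_i,dB/10)
  Stage 1: F_1 = 10^(0.763/10) = 1.192, G_1 = 10^(13.2/10) = 20.89
  Stage 2: F_2 = 10^(2.75/10) = 1.884, G_2 = 10^(8.52/10) = 7.112
Friis cascade:
  F = 1.192 + (1.884 − 1)/20.89 = 1.234
NF = 10 log₁₀(1.234) = 0.91 dB

0.91 dB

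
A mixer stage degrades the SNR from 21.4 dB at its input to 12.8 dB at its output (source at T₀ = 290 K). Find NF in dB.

8.6 dB

NF (dB) = SNR_in(dB) − SNR_out(dB) when the source is at T₀
NF = 21.4 − 12.8 = 8.6 dB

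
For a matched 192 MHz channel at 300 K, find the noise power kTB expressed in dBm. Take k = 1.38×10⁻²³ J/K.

−91.0 dBm

P_n = kTB = 1.38×10⁻²³ × 300 × 1.92×10⁸ = 7.95×10⁻¹³ W
In dBm: 10 log₁₀(7.95×10⁻¹³ / 10⁻³) = −91.0 dBm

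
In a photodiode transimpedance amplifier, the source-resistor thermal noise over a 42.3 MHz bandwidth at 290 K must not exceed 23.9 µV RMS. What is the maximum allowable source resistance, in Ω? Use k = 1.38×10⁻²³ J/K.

844 Ω

Johnson–Nyquist: V_n = √(4kTRB) ⇒ R = V_n² / (4kTB)
4kTB = 4 × 1.38×10⁻²³ × 290 × 4.23×10⁷ = 6.77×10⁻¹³
R = (2.39×10⁻⁵)² / 6.77×10⁻¹³ = 8.44×10² Ω = 844 Ω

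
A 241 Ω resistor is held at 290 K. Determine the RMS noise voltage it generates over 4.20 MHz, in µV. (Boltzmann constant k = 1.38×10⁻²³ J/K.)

4.03 µV

V_n = √(4kTRB)
4kTRB = 4 × 1.38×10⁻²³ × 290 × 2.41×10² × 4.20×10⁶ = 1.62×10⁻¹¹ V²
V_n = √(1.62×10⁻¹¹) = 4.03×10⁻⁶ V = 4.03 µV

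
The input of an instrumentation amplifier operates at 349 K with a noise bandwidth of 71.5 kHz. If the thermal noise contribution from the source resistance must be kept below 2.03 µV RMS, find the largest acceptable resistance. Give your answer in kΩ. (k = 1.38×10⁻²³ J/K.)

2.99 kΩ

Johnson–Nyquist: V_n = √(4kTRB) ⇒ R = V_n² / (4kTB)
4kTB = 4 × 1.38×10⁻²³ × 349 × 7.15×10⁴ = 1.38×10⁻¹⁵
R = (2.03×10⁻⁶)² / 1.38×10⁻¹⁵ = 2.99×10³ Ω = 2.99 kΩ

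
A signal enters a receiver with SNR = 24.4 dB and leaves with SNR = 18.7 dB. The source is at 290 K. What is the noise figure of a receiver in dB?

NF (dB) = SNR_in(dB) − SNR_out(dB) when the source is at T₀
NF = 24.4 − 18.7 = 5.7 dB

5.7 dB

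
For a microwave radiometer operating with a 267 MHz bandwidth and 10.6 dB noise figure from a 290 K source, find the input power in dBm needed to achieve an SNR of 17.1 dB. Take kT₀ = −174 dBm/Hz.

−62.0 dBm

Sensitivity = −174 + 10 log₁₀(B) + NF + SNR_min
= −174 + 84.27 + 10.6 + 17.1
= −62.03 dBm → −62.0 dBm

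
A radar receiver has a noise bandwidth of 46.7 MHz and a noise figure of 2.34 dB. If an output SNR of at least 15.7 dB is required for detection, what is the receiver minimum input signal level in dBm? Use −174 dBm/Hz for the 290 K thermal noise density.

−79.3 dBm

Sensitivity = −174 + 10 log₁₀(B) + NF + SNR_min
= −174 + 76.69 + 2.34 + 15.7
= −79.27 dBm → −79.3 dBm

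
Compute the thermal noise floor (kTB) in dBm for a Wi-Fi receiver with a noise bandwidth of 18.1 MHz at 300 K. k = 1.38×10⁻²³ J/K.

P_n = kTB = 1.38×10⁻²³ × 300 × 1.81×10⁷ = 7.49×10⁻¹⁴ W
In dBm: 10 log₁₀(7.49×10⁻¹⁴ / 10⁻³) = −101.3 dBm

−101.3 dBm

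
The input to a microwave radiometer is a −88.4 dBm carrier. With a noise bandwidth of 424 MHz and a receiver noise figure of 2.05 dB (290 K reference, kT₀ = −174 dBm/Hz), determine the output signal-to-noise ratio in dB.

−2.7 dB

Noise floor: N = −174 + 10 log₁₀(B) + NF
10 log₁₀(4.24×10⁸) = 86.27 dB
N = −174 + 86.27 + 2.05 = −85.68 dBm
SNR = P_sig − N = −88.4 − (−85.68) = −2.72 dB → −2.7 dB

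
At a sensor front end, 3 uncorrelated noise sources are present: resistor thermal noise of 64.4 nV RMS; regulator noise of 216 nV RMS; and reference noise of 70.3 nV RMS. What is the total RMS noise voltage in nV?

Uncorrelated sources add in power (mean-square): V_tot = √(ΣV_i²)
V_tot = √[(6.44×10⁻⁸)² + (2.16×10⁻⁷)² + (7.03×10⁻⁸)²] = 2.36×10⁻⁷ V = 236 nV

236 nV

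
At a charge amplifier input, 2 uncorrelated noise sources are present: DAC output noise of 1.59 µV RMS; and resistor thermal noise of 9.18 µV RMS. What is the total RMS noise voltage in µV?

9.32 µV

Uncorrelated sources add in power (mean-square): V_tot = √(ΣV_i²)
V_tot = √[(1.59×10⁻⁶)² + (9.18×10⁻⁶)²] = 9.32×10⁻⁶ V = 9.32 µV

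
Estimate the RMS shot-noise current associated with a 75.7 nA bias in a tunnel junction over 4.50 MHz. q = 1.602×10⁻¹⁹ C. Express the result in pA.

I_n = √(2qI·B)
2qI·B = 2 × 1.602×10⁻¹⁹ × 7.57×10⁻⁸ × 4.50×10⁶ = 1.09×10⁻¹⁹ A²
I_n = √(1.09×10⁻¹⁹) = 3.30×10⁻¹⁰ A = 330 pA

330 pA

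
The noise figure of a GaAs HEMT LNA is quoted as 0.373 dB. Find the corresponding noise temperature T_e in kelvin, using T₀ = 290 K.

26.0 K

F = 10^(0.373/10) = 1.08968
T_e = (F − 1)·T₀ = (1.08968 − 1) × 290 = 26.0 K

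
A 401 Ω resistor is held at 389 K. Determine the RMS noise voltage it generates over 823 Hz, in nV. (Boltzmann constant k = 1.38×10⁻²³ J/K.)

84.2 nV

V_n = √(4kTRB)
4kTRB = 4 × 1.38×10⁻²³ × 389 × 4.01×10² × 8.23×10² = 7.09×10⁻¹⁵ V²
V_n = √(7.09×10⁻¹⁵) = 8.42×10⁻⁸ V = 84.2 nV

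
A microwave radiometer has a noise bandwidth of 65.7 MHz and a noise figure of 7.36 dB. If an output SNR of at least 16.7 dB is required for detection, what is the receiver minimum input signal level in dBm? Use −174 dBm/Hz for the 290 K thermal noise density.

−71.8 dBm

Sensitivity = −174 + 10 log₁₀(B) + NF + SNR_min
= −174 + 78.18 + 7.36 + 16.7
= −71.76 dBm → −71.8 dBm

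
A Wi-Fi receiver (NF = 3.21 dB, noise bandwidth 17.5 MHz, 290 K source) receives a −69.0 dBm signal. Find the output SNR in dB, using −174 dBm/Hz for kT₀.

29.4 dB

Noise floor: N = −174 + 10 log₁₀(B) + NF
10 log₁₀(1.75×10⁷) = 72.43 dB
N = −174 + 72.43 + 3.21 = −98.36 dBm
SNR = P_sig − N = −69.0 − (−98.36) = 29.36 dB → 29.4 dB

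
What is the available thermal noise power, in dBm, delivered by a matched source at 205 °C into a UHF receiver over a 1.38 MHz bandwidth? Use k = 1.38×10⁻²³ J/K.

T = 205 °C + 273.15 = 478.15 K
P_n = kTB = 1.38×10⁻²³ × 478.15 × 1.38×10⁶ = 9.11×10⁻¹⁵ W
In dBm: 10 log₁₀(9.11×10⁻¹⁵ / 10⁻³) = −110.4 dBm

−110.4 dBm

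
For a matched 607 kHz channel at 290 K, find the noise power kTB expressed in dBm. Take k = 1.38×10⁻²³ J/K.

P_n = kTB = 1.38×10⁻²³ × 290 × 6.07×10⁵ = 2.43×10⁻¹⁵ W
In dBm: 10 log₁₀(2.43×10⁻¹⁵ / 10⁻³) = −116.1 dBm

−116.1 dBm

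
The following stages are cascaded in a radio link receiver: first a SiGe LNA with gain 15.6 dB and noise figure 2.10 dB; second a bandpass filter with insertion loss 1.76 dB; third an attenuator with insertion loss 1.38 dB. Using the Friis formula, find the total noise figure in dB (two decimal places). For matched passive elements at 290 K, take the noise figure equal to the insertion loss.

2.18 dB

Convert to linear (a loss of L dB is a gain of −L dB): F_i = 10^(NF_i/10), G_i = 10^(G_i,dB/10)
  Stage 1: F_1 = 10^(2.10/10) = 1.622, G_1 = 10^(15.6/10) = 36.31
  Stage 2: F_2 = 10^(1.76/10) = 1.500, G_2 = 10^(−1.76/10) = 0.6668
  Stage 3: F_3 = 10^(1.38/10) = 1.374, G_3 = 10^(−1.38/10) = 0.7278
Friis cascade:
  F = 1.622 + (1.500 − 1)/36.31 + (1.374 − 1)/24.21 = 1.651
NF = 10 log₁₀(1.651) = 2.18 dB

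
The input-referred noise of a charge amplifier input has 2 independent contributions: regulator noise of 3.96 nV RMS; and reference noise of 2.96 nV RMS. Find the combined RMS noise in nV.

4.94 nV

Uncorrelated sources add in power (mean-square): V_tot = √(ΣV_i²)
V_tot = √[(3.96×10⁻⁹)² + (2.96×10⁻⁹)²] = 4.94×10⁻⁹ V = 4.94 nV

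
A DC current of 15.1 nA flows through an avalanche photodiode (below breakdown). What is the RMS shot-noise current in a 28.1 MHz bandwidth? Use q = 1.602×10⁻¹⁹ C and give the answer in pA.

I_n = √(2qI·B)
2qI·B = 2 × 1.602×10⁻¹⁹ × 1.51×10⁻⁸ × 2.81×10⁷ = 1.36×10⁻¹⁹ A²
I_n = √(1.36×10⁻¹⁹) = 3.69×10⁻¹⁰ A = 369 pA

369 pA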